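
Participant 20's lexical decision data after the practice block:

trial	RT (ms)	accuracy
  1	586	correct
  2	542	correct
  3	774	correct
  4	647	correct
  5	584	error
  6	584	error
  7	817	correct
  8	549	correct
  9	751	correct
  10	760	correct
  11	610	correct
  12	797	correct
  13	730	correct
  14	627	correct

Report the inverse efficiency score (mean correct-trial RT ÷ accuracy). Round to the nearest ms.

796 ms

Correct trials (n=12): 586, 542, 774, 647, 817, 549, 751, 760, 610, 797, 730, 627
Mean correct RT = 8190/12 = 682.5000 ms
Proportion correct = 12/14
IES = 682.5000 / (12/14) = 796.250 ms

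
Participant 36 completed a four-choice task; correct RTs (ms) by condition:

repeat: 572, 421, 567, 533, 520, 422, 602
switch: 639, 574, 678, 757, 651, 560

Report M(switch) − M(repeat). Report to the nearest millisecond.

124 ms

M(repeat) = 3637/7 = 519.571
M(switch) = 3859/6 = 643.167
Difference = 643.167 − 519.571 = 123.595 ms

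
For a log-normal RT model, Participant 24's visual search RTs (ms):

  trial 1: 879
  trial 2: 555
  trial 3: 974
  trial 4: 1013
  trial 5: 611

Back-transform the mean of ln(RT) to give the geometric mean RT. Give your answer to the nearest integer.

ln(RT): 6.7788, 6.3190, 6.8814, 6.9207, 6.4151
Mean ln(RT) = 33.3149/5 = 6.66299
Geometric mean = exp(6.66299) = 782.89 ms

783 ms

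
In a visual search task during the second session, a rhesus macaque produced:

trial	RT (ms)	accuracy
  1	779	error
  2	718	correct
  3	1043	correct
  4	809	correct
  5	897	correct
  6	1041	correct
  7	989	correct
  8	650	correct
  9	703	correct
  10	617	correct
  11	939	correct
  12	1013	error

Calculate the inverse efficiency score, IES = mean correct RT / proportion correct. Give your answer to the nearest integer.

Correct trials (n=10): 718, 1043, 809, 897, 1041, 989, 650, 703, 617, 939
Mean correct RT = 8406/10 = 840.6000 ms
Proportion correct = 10/12
IES = 840.6000 / (10/12) = 1008.720 ms

1009 ms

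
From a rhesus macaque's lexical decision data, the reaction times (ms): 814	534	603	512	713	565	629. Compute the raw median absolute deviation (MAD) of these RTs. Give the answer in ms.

Sorted: 512, 534, 565, 603, 629, 713, 814 → median = 603
|x − 603|: 211, 69, 0, 91, 110, 38, 26
Sorted deviations: 0, 26, 38, 69, 91, 110, 211 → MAD = 69

69 ms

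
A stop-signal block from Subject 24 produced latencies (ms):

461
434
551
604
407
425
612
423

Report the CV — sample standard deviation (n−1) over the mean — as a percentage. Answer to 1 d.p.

17.5%

n = 8, Σ = 3917, M = 489.6250
Σ(x−M)² = 51179.875; s = √(51179.875/7) = 85.5068
CV = 85.5068 / 489.6250 = 0.17464 = 17.464%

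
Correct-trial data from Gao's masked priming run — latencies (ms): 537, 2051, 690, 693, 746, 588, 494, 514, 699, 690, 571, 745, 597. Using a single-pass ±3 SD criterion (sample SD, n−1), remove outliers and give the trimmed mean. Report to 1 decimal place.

630.3 ms

n = 13, ΣRT = 9615, M = 739.615
Σ(x−M)² = 1952585.08; s = √(1952585.08/12) = 403.380
Cutoffs: 739.615 ± 3·403.380 → [-470.5, 1949.8]
Outside: 2051 → excluded.
Retained (n=12): Σ = 7564, mean = 7564/12 = 630.333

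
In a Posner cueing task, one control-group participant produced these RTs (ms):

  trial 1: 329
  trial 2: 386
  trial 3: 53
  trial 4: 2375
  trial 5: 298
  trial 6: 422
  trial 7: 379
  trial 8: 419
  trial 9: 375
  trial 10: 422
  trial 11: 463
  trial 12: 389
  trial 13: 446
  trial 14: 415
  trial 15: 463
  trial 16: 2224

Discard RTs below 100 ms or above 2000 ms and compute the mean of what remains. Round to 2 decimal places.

Excluded: 53, 2224, 2375
Retained (n=13): Σ = 5206
Mean = 5206/13 = 400.4615

400.46 ms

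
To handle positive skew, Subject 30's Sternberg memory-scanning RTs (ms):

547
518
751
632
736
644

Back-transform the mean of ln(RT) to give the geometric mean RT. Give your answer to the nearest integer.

632 ms

ln(RT): 6.3044, 6.2500, 6.6214, 6.4489, 6.6012, 6.4677
Mean ln(RT) = 38.6936/6 = 6.44894
Geometric mean = exp(6.44894) = 632.03 ms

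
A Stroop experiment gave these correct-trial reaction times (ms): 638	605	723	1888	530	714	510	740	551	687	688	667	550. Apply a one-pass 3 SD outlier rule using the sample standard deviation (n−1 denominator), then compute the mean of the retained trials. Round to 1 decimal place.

n = 13, ΣRT = 9491, M = 730.077
Σ(x−M)² = 1525880.92; s = √(1525880.92/12) = 356.590
Cutoffs: 730.077 ± 3·356.590 → [-339.7, 1799.8]
Outside: 1888 → excluded.
Retained (n=12): Σ = 7603, mean = 7603/12 = 633.583

633.6 ms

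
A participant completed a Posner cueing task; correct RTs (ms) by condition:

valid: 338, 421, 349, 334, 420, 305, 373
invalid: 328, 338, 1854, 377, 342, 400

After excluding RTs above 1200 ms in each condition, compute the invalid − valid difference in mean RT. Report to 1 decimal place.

-5.9 ms

invalid: exclude 1854
M(valid) = 2540/7 = 362.857
M(invalid) = 1785/5 = 357.000
Difference = 357.000 − 362.857 = -5.857 ms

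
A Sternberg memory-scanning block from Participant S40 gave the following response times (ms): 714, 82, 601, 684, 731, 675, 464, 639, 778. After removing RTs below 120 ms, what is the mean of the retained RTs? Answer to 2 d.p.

Excluded: 82
Retained (n=8): Σ = 5286
Mean = 5286/8 = 660.7500

660.75 ms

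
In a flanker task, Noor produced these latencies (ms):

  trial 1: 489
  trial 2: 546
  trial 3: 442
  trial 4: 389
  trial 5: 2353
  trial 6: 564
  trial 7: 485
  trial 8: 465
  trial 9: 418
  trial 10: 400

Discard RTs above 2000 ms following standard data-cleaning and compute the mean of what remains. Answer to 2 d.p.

Excluded: 2353
Retained (n=9): Σ = 4198
Mean = 4198/9 = 466.4444

466.44 ms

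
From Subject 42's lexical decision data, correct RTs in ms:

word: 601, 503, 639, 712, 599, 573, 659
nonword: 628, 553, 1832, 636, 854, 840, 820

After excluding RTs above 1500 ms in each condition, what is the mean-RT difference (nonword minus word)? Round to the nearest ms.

nonword: exclude 1832
M(word) = 4286/7 = 612.286
M(nonword) = 4331/6 = 721.833
Difference = 721.833 − 612.286 = 109.548 ms

110 ms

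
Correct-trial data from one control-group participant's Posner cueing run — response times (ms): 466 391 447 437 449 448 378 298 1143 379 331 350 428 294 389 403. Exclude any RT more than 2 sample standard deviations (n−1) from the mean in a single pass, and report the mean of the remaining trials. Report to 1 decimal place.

392.5 ms

n = 16, ΣRT = 7031, M = 439.438
Σ(x−M)² = 570623.94; s = √(570623.94/15) = 195.043
Cutoffs: 439.438 ± 2·195.043 → [49.4, 829.5]
Outside: 1143 → excluded.
Retained (n=15): Σ = 5888, mean = 5888/15 = 392.533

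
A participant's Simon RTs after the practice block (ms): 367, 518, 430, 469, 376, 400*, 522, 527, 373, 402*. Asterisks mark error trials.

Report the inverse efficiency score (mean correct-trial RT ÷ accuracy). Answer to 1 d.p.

559.7 ms

Correct trials (n=8): 367, 518, 430, 469, 376, 522, 527, 373
Mean correct RT = 3582/8 = 447.7500 ms
Proportion correct = 8/10
IES = 447.7500 / (8/10) = 559.688 ms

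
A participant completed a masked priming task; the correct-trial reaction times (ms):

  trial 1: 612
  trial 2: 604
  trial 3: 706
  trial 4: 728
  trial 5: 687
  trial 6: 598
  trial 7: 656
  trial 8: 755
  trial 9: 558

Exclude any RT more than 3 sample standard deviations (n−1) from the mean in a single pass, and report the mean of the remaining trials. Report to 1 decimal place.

n = 9, ΣRT = 5904, M = 656.000
Σ(x−M)² = 36054.00; s = √(36054.00/8) = 67.132
Cutoffs: 656.000 ± 3·67.132 → [454.6, 857.4]
No RTs fall outside the cutoffs; all 9 retained. Mean = 5904/9 = 656.000

656.0 ms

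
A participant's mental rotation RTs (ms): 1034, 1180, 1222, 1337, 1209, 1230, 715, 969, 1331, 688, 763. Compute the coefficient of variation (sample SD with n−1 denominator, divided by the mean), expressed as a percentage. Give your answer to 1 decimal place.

23.0%

n = 11, Σ = 11678, M = 1061.6364
Σ(x−M)² = 596460.545; s = √(596460.545/10) = 244.2254
CV = 244.2254 / 1061.6364 = 0.23005 = 23.005%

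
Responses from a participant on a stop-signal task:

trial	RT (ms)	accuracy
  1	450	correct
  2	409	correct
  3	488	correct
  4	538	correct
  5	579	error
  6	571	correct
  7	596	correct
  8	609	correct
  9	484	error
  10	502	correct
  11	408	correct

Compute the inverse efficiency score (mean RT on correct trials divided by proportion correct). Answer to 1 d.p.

Correct trials (n=9): 450, 409, 488, 538, 571, 596, 609, 502, 408
Mean correct RT = 4571/9 = 507.8889 ms
Proportion correct = 9/11
IES = 507.8889 / (9/11) = 620.753 ms

620.8 ms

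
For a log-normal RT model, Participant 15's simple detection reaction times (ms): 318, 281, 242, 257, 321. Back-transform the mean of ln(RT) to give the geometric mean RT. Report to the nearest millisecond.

ln(RT): 5.7621, 5.6384, 5.4889, 5.5491, 5.7714
Mean ln(RT) = 28.2099/5 = 5.64197
Geometric mean = exp(5.64197) = 282.02 ms

282 ms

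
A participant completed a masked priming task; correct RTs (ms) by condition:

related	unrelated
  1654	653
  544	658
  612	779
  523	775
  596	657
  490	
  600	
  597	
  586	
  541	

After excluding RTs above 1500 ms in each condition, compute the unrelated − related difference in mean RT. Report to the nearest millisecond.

139 ms

related: exclude 1654
M(related) = 5089/9 = 565.444
M(unrelated) = 3522/5 = 704.400
Difference = 704.400 − 565.444 = 138.956 ms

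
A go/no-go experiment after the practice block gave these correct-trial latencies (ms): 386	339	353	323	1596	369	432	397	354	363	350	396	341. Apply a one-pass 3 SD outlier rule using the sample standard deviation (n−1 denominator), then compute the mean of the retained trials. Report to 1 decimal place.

n = 13, ΣRT = 5999, M = 461.462
Σ(x−M)² = 1404839.23; s = √(1404839.23/12) = 342.155
Cutoffs: 461.462 ± 3·342.155 → [-565.0, 1487.9]
Outside: 1596 → excluded.
Retained (n=12): Σ = 4403, mean = 4403/12 = 366.917

366.9 ms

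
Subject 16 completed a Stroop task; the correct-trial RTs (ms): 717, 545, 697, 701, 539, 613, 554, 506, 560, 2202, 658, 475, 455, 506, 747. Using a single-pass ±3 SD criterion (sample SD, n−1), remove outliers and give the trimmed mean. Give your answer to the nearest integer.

n = 15, ΣRT = 10475, M = 698.333
Σ(x−M)² = 2544587.33; s = √(2544587.33/14) = 426.329
Cutoffs: 698.333 ± 3·426.329 → [-580.7, 1977.3]
Outside: 2202 → excluded.
Retained (n=14): Σ = 8273, mean = 8273/14 = 590.929

591 ms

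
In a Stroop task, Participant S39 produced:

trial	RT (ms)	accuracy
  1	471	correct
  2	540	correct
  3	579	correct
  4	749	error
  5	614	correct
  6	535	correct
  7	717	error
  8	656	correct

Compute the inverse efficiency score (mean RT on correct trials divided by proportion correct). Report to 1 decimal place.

754.4 ms

Correct trials (n=6): 471, 540, 579, 614, 535, 656
Mean correct RT = 3395/6 = 565.8333 ms
Proportion correct = 6/8
IES = 565.8333 / (6/8) = 754.444 ms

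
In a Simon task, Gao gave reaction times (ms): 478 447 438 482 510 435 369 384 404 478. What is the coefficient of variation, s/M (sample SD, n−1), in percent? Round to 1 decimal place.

10.4%

n = 10, Σ = 4425, M = 442.5000
Σ(x−M)² = 19040.500; s = √(19040.500/9) = 45.9958
CV = 45.9958 / 442.5000 = 0.10395 = 10.395%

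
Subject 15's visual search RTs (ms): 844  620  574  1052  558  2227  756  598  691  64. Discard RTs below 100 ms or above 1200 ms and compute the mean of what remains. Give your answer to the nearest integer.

712 ms

Excluded: 64, 2227
Retained (n=8): Σ = 5693
Mean = 5693/8 = 711.6250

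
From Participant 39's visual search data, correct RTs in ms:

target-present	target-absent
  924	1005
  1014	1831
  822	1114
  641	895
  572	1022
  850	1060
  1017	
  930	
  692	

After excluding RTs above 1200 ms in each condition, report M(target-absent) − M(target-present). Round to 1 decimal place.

190.1 ms

target-absent: exclude 1831
M(target-present) = 7462/9 = 829.111
M(target-absent) = 5096/5 = 1019.200
Difference = 1019.200 − 829.111 = 190.089 ms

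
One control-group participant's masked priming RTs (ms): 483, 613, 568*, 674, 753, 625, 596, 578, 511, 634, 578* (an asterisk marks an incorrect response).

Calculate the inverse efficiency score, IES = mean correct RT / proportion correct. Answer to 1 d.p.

742.4 ms

Correct trials (n=9): 483, 613, 674, 753, 625, 596, 578, 511, 634
Mean correct RT = 5467/9 = 607.4444 ms
Proportion correct = 9/11
IES = 607.4444 / (9/11) = 742.432 ms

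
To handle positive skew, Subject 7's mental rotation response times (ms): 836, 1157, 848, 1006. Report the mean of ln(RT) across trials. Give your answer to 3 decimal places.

ln(RT): 6.7286, 7.0536, 6.7429, 6.9137
Σ ln(RT) = 27.4388
Mean = 27.4388/4 = 6.85971

6.860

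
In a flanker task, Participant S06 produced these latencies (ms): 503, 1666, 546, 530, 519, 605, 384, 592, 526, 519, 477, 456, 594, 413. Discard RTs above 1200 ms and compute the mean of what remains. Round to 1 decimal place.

Excluded: 1666
Retained (n=13): Σ = 6664
Mean = 6664/13 = 512.6154

512.6 ms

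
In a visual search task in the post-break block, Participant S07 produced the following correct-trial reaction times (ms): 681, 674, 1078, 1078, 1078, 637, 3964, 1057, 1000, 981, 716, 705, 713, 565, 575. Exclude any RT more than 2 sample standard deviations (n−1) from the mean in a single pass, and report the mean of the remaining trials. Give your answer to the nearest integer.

n = 15, ΣRT = 15502, M = 1033.467
Σ(x−M)² = 9750063.73; s = √(9750063.73/14) = 834.526
Cutoffs: 1033.467 ± 2·834.526 → [-635.6, 2702.5]
Outside: 3964 → excluded.
Retained (n=14): Σ = 11538, mean = 11538/14 = 824.143

824 ms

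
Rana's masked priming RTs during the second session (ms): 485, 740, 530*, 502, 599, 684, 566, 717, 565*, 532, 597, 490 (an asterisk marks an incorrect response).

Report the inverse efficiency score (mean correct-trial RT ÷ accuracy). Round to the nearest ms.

Correct trials (n=10): 485, 740, 502, 599, 684, 566, 717, 532, 597, 490
Mean correct RT = 5912/10 = 591.2000 ms
Proportion correct = 10/12
IES = 591.2000 / (10/12) = 709.440 ms

709 ms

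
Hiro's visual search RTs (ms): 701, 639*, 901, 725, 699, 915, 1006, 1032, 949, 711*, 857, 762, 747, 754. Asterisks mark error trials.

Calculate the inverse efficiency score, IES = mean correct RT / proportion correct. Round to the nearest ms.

Correct trials (n=12): 701, 901, 725, 699, 915, 1006, 1032, 949, 857, 762, 747, 754
Mean correct RT = 10048/12 = 837.3333 ms
Proportion correct = 12/14
IES = 837.3333 / (12/14) = 976.889 ms

977 ms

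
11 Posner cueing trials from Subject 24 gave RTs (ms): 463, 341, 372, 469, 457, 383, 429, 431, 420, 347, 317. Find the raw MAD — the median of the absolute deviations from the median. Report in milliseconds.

Sorted: 317, 341, 347, 372, 383, 420, 429, 431, 457, 463, 469 → median = 420
|x − 420|: 43, 79, 48, 49, 37, 37, 9, 11, 0, 73, 103
Sorted deviations: 0, 9, 11, 37, 37, 43, 48, 49, 73, 79, 103 → MAD = 43

43 ms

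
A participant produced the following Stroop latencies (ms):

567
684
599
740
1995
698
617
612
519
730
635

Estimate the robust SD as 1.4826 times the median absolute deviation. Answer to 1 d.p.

Sorted: 519, 567, 599, 612, 617, 635, 684, 698, 730, 740, 1995 → median = 635
|x − 635| sorted: 0, 18, 23, 36, 49, 63, 68, 95, 105, 116, 1360 → MAD = 63
Robust SD ≈ 1.4826 × 63 = 93.404

93.4 ms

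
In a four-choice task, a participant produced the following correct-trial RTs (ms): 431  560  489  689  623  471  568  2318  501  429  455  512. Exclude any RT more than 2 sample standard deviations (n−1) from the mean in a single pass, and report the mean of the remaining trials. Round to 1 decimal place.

n = 12, ΣRT = 8046, M = 670.500
Σ(x−M)² = 3028289.00; s = √(3028289.00/11) = 524.689
Cutoffs: 670.500 ± 2·524.689 → [-378.9, 1719.9]
Outside: 2318 → excluded.
Retained (n=11): Σ = 5728, mean = 5728/11 = 520.727

520.7 ms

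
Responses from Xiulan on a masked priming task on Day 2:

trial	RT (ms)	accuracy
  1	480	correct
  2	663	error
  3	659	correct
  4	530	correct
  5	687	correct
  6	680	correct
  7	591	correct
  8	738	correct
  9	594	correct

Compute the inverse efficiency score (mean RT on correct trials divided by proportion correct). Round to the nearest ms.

697 ms

Correct trials (n=8): 480, 659, 530, 687, 680, 591, 738, 594
Mean correct RT = 4959/8 = 619.8750 ms
Proportion correct = 8/9
IES = 619.8750 / (8/9) = 697.359 ms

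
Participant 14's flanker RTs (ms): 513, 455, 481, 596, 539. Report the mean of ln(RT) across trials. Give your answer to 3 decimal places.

ln(RT): 6.2403, 6.1203, 6.1759, 6.3902, 6.2897
Σ ln(RT) = 31.2164
Mean = 31.2164/5 = 6.24328

6.243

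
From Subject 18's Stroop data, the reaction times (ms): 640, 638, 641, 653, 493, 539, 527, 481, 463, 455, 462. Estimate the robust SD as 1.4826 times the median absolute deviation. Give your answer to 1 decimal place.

Sorted: 455, 462, 463, 481, 493, 527, 539, 638, 640, 641, 653 → median = 527
|x − 527| sorted: 0, 12, 34, 46, 64, 65, 72, 111, 113, 114, 126 → MAD = 65
Robust SD ≈ 1.4826 × 65 = 96.369

96.4 ms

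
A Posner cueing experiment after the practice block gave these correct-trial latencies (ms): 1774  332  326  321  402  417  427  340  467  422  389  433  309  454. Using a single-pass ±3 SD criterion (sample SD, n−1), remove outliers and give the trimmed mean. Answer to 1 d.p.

387.6 ms

n = 14, ΣRT = 6813, M = 486.643
Σ(x−M)² = 1821121.21; s = √(1821121.21/13) = 374.281
Cutoffs: 486.643 ± 3·374.281 → [-636.2, 1609.5]
Outside: 1774 → excluded.
Retained (n=13): Σ = 5039, mean = 5039/13 = 387.615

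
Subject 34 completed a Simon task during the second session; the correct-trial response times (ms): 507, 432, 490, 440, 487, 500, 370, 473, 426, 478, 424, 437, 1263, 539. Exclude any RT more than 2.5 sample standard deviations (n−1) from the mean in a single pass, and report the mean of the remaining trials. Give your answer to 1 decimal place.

n = 14, ΣRT = 7266, M = 519.000
Σ(x−M)² = 620512.00; s = √(620512.00/13) = 218.476
Cutoffs: 519.000 ± 2.5·218.476 → [-27.2, 1065.2]
Outside: 1263 → excluded.
Retained (n=13): Σ = 6003, mean = 6003/13 = 461.769

461.8 ms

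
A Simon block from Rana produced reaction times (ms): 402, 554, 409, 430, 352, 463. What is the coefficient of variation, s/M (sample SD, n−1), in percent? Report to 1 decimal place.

n = 6, Σ = 2610, M = 435.0000
Σ(x−M)² = 23624.000; s = √(23624.000/5) = 68.7372
CV = 68.7372 / 435.0000 = 0.15802 = 15.802%

15.8%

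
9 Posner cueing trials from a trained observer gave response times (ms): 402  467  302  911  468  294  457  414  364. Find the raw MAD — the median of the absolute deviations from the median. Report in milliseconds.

Sorted: 294, 302, 364, 402, 414, 457, 467, 468, 911 → median = 414
|x − 414|: 12, 53, 112, 497, 54, 120, 43, 0, 50
Sorted deviations: 0, 12, 43, 50, 53, 54, 112, 120, 497 → MAD = 53

53 ms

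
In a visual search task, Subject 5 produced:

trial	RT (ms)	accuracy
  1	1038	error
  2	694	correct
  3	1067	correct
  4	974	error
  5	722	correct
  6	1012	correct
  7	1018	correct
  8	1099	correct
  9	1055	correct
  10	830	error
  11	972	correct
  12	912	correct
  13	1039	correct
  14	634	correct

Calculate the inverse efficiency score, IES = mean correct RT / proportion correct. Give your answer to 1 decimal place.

Correct trials (n=11): 694, 1067, 722, 1012, 1018, 1099, 1055, 972, 912, 1039, 634
Mean correct RT = 10224/11 = 929.4545 ms
Proportion correct = 11/14
IES = 929.4545 / (11/14) = 1182.942 ms

1182.9 ms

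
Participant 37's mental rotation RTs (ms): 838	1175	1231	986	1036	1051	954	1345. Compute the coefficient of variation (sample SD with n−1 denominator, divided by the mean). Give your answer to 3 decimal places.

n = 8, Σ = 8616, M = 1077.0000
Σ(x−M)² = 188032.000; s = √(188032.000/7) = 163.8954
CV = 163.8954 / 1077.0000 = 0.15218

0.152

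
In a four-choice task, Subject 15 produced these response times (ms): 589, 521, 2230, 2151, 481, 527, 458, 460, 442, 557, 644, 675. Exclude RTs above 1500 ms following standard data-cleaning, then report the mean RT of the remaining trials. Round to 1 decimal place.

Excluded: 2151, 2230
Retained (n=10): Σ = 5354
Mean = 5354/10 = 535.4000

535.4 ms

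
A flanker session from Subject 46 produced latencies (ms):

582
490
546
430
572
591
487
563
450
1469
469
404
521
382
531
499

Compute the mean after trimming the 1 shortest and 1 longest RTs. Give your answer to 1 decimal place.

509.6 ms

Sorted: 382, 404, 430, 450, 469, 487, 490, 499, 521, 531, 546, 563, 572, 582, 591, 1469
Drop lowest 1 (382) and highest 1 (1469)
Remaining (n=14): Σ = 7135, mean = 7135/14 = 509.643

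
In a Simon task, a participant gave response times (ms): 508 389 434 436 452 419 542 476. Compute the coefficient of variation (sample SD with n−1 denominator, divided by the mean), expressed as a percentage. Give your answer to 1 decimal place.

n = 8, Σ = 3656, M = 457.0000
Σ(x−M)² = 17250.000; s = √(17250.000/7) = 49.6416
CV = 49.6416 / 457.0000 = 0.10862 = 10.862%

10.9%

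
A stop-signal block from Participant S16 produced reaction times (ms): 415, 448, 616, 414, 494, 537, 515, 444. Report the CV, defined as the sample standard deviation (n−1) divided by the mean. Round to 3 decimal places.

n = 8, Σ = 3883, M = 485.3750
Σ(x−M)² = 33835.875; s = √(33835.875/7) = 69.5248
CV = 69.5248 / 485.3750 = 0.14324

0.143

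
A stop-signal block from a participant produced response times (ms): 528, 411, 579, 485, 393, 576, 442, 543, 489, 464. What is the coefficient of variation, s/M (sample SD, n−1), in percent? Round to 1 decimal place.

13.3%

n = 10, Σ = 4910, M = 491.0000
Σ(x−M)² = 38216.000; s = √(38216.000/9) = 65.1630
CV = 65.1630 / 491.0000 = 0.13271 = 13.271%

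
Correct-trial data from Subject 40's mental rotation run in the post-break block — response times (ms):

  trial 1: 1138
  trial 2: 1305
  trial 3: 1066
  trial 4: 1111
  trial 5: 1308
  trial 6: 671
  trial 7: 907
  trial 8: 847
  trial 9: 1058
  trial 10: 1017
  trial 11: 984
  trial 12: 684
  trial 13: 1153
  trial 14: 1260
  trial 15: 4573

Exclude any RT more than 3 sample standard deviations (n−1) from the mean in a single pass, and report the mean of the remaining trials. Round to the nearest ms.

n = 15, ΣRT = 19082, M = 1272.133
Σ(x−M)² = 12214163.73; s = √(12214163.73/14) = 934.045
Cutoffs: 1272.133 ± 3·934.045 → [-1530.0, 4074.3]
Outside: 4573 → excluded.
Retained (n=14): Σ = 14509, mean = 14509/14 = 1036.357

1036 ms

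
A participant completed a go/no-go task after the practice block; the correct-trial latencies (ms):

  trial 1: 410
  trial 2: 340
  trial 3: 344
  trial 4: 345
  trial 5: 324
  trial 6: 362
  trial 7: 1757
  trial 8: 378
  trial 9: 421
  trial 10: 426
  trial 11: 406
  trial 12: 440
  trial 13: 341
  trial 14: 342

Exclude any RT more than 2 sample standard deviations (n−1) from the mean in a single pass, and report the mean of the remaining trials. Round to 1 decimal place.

n = 14, ΣRT = 6636, M = 474.000
Σ(x−M)² = 1791948.00; s = √(1791948.00/13) = 371.271
Cutoffs: 474.000 ± 2·371.271 → [-268.5, 1216.5]
Outside: 1757 → excluded.
Retained (n=13): Σ = 4879, mean = 4879/13 = 375.308

375.3 ms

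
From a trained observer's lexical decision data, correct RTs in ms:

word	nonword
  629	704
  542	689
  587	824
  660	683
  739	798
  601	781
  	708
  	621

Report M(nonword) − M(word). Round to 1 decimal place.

M(word) = 3758/6 = 626.333
M(nonword) = 5808/8 = 726.000
Difference = 726.000 − 626.333 = 99.667 ms

99.7 ms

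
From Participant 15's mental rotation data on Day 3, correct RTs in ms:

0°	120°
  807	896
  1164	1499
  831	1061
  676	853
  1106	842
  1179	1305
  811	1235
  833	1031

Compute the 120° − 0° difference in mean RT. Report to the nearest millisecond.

M(0°) = 7407/8 = 925.875
M(120°) = 8722/8 = 1090.250
Difference = 1090.250 − 925.875 = 164.375 ms

164 ms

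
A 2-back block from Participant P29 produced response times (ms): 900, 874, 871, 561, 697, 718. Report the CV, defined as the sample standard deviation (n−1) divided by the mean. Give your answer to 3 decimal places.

0.174

n = 6, Σ = 4621, M = 770.1667
Σ(x−M)² = 89630.833; s = √(89630.833/5) = 133.8886
CV = 133.8886 / 770.1667 = 0.17384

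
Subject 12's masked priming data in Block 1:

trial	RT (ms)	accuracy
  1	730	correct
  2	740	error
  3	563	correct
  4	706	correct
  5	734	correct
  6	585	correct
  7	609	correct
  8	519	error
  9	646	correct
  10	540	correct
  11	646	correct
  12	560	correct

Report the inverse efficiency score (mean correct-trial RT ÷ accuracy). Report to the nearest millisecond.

758 ms

Correct trials (n=10): 730, 563, 706, 734, 585, 609, 646, 540, 646, 560
Mean correct RT = 6319/10 = 631.9000 ms
Proportion correct = 10/12
IES = 631.9000 / (10/12) = 758.280 ms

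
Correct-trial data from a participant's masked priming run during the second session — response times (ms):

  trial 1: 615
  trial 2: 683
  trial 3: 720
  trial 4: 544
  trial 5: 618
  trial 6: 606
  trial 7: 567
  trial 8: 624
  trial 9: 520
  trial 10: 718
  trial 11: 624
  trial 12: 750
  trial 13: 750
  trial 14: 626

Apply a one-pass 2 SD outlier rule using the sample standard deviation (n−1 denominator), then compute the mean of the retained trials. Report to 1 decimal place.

n = 14, ΣRT = 8965, M = 640.357
Σ(x−M)² = 70449.21; s = √(70449.21/13) = 73.615
Cutoffs: 640.357 ± 2·73.615 → [493.1, 787.6]
No RTs fall outside the cutoffs; all 14 retained. Mean = 8965/14 = 640.357

640.4 ms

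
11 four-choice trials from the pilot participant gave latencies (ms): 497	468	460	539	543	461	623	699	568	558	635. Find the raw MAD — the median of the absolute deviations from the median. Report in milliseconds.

75 ms

Sorted: 460, 461, 468, 497, 539, 543, 558, 568, 623, 635, 699 → median = 543
|x − 543|: 46, 75, 83, 4, 0, 82, 80, 156, 25, 15, 92
Sorted deviations: 0, 4, 15, 25, 46, 75, 80, 82, 83, 92, 156 → MAD = 75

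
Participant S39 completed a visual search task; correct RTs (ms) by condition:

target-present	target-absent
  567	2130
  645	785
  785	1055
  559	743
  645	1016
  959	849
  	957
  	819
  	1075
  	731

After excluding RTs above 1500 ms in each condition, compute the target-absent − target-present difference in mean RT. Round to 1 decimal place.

198.9 ms

target-absent: exclude 2130
M(target-present) = 4160/6 = 693.333
M(target-absent) = 8030/9 = 892.222
Difference = 892.222 − 693.333 = 198.889 ms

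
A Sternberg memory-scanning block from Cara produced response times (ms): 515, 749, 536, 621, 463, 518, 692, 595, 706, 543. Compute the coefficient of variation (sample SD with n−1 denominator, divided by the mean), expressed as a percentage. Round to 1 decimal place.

n = 10, Σ = 5938, M = 593.8000
Σ(x−M)² = 82045.600; s = √(82045.600/9) = 95.4787
CV = 95.4787 / 593.8000 = 0.16079 = 16.079%

16.1%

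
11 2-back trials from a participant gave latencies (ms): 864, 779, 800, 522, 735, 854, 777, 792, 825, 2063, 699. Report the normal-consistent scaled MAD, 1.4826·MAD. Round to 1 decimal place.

Sorted: 522, 699, 735, 777, 779, 792, 800, 825, 854, 864, 2063 → median = 792
|x − 792| sorted: 0, 8, 13, 15, 33, 57, 62, 72, 93, 270, 1271 → MAD = 57
Robust SD ≈ 1.4826 × 57 = 84.508

84.5 ms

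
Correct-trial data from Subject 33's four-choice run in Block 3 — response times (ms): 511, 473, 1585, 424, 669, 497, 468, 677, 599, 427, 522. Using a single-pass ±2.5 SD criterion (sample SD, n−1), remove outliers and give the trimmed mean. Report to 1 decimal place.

526.7 ms

n = 11, ΣRT = 6852, M = 622.909
Σ(x−M)² = 1094214.91; s = √(1094214.91/10) = 330.789
Cutoffs: 622.909 ± 2.5·330.789 → [-204.1, 1449.9]
Outside: 1585 → excluded.
Retained (n=10): Σ = 5267, mean = 5267/10 = 526.700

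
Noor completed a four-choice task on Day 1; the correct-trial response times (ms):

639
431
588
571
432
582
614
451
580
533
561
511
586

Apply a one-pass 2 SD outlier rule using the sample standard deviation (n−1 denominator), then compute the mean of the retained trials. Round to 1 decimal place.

n = 13, ΣRT = 7079, M = 544.538
Σ(x−M)² = 56551.23; s = √(56551.23/12) = 68.648
Cutoffs: 544.538 ± 2·68.648 → [407.2, 681.8]
No RTs fall outside the cutoffs; all 13 retained. Mean = 7079/13 = 544.538

544.5 ms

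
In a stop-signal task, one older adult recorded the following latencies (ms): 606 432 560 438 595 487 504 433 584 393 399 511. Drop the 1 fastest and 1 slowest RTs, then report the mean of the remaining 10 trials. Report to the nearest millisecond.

Sorted: 393, 399, 432, 433, 438, 487, 504, 511, 560, 584, 595, 606
Drop lowest 1 (393) and highest 1 (606)
Remaining (n=10): Σ = 4943, mean = 4943/10 = 494.300

494 ms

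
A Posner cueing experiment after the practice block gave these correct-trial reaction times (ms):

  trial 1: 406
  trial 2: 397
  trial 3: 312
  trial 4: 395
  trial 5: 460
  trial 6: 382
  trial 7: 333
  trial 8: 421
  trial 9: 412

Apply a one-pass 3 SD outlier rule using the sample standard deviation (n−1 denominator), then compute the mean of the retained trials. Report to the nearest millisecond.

n = 9, ΣRT = 3518, M = 390.889
Σ(x−M)² = 16064.89; s = √(16064.89/8) = 44.812
Cutoffs: 390.889 ± 3·44.812 → [256.5, 525.3]
No RTs fall outside the cutoffs; all 9 retained. Mean = 3518/9 = 390.889

391 ms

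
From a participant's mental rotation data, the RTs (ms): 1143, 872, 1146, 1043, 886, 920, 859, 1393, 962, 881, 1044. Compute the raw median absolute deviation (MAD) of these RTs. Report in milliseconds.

82 ms

Sorted: 859, 872, 881, 886, 920, 962, 1043, 1044, 1143, 1146, 1393 → median = 962
|x − 962|: 181, 90, 184, 81, 76, 42, 103, 431, 0, 81, 82
Sorted deviations: 0, 42, 76, 81, 81, 82, 90, 103, 181, 184, 431 → MAD = 82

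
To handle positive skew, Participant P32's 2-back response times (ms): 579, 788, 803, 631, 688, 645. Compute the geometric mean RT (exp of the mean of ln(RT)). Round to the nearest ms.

684 ms

ln(RT): 6.3613, 6.6695, 6.6884, 6.4473, 6.5338, 6.4693
Mean ln(RT) = 39.1695/6 = 6.52825
Geometric mean = exp(6.52825) = 684.20 ms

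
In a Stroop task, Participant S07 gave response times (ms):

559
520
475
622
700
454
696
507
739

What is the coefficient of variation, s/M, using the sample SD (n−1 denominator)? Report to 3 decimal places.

n = 9, Σ = 5272, M = 585.7778
Σ(x−M)² = 90871.556; s = √(90871.556/8) = 106.5783
CV = 106.5783 / 585.7778 = 0.18194

0.182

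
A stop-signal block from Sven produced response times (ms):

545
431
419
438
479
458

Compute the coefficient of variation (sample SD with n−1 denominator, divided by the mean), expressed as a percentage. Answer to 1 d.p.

10.0%

n = 6, Σ = 2770, M = 461.6667
Σ(x−M)² = 10579.333; s = √(10579.333/5) = 45.9986
CV = 45.9986 / 461.6667 = 0.09964 = 9.964%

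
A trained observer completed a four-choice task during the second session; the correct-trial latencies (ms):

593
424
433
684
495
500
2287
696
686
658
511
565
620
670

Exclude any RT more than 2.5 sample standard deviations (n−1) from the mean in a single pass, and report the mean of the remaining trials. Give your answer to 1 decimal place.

n = 14, ΣRT = 9822, M = 701.571
Σ(x−M)² = 2822951.43; s = √(2822951.43/13) = 465.994
Cutoffs: 701.571 ± 2.5·465.994 → [-463.4, 1866.6]
Outside: 2287 → excluded.
Retained (n=13): Σ = 7535, mean = 7535/13 = 579.615

579.6 ms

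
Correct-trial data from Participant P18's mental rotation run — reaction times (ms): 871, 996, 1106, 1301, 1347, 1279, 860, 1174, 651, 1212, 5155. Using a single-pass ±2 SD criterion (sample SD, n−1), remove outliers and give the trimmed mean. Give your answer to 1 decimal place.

n = 11, ΣRT = 15952, M = 1450.182
Σ(x−M)² = 15568089.64; s = √(15568089.64/10) = 1247.722
Cutoffs: 1450.182 ± 2·1247.722 → [-1045.3, 3945.6]
Outside: 5155 → excluded.
Retained (n=10): Σ = 10797, mean = 10797/10 = 1079.700

1079.7 ms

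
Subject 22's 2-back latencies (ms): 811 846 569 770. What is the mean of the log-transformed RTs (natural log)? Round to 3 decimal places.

ln(RT): 6.6983, 6.7405, 6.3439, 6.6464
Σ ln(RT) = 26.4291
Mean = 26.4291/4 = 6.60726

6.607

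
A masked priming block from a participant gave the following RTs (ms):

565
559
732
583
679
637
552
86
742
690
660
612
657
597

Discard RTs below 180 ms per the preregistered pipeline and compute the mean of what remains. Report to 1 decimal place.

Excluded: 86
Retained (n=13): Σ = 8265
Mean = 8265/13 = 635.7692

635.8 ms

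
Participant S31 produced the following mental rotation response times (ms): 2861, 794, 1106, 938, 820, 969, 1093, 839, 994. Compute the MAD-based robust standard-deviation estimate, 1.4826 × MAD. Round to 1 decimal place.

192.7 ms

Sorted: 794, 820, 839, 938, 969, 994, 1093, 1106, 2861 → median = 969
|x − 969| sorted: 0, 25, 31, 124, 130, 137, 149, 175, 1892 → MAD = 130
Robust SD ≈ 1.4826 × 130 = 192.738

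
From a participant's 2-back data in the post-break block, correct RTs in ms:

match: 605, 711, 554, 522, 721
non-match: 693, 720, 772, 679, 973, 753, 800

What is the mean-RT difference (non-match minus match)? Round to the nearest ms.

147 ms

M(match) = 3113/5 = 622.600
M(non-match) = 5390/7 = 770.000
Difference = 770.000 − 622.600 = 147.400 ms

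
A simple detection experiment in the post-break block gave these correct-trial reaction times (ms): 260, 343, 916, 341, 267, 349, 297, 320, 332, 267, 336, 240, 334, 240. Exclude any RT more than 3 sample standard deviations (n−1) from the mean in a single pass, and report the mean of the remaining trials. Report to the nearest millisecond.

n = 14, ΣRT = 4842, M = 345.857
Σ(x−M)² = 370809.71; s = √(370809.71/13) = 168.890
Cutoffs: 345.857 ± 3·168.890 → [-160.8, 852.5]
Outside: 916 → excluded.
Retained (n=13): Σ = 3926, mean = 3926/13 = 302.000

302 ms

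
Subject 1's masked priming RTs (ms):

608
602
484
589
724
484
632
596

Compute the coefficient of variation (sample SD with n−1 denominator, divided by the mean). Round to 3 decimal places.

n = 8, Σ = 4719, M = 589.8750
Σ(x−M)² = 42696.875; s = √(42696.875/7) = 78.0996
CV = 78.0996 / 589.8750 = 0.13240

0.132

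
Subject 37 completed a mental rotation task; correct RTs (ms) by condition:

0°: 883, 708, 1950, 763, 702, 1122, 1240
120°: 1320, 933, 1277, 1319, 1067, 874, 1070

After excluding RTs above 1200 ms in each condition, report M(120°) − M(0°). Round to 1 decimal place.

150.4 ms

0°: exclude 1950, 1240
120°: exclude 1320, 1277, 1319
M(0°) = 4178/5 = 835.600
M(120°) = 3944/4 = 986.000
Difference = 986.000 − 835.600 = 150.400 ms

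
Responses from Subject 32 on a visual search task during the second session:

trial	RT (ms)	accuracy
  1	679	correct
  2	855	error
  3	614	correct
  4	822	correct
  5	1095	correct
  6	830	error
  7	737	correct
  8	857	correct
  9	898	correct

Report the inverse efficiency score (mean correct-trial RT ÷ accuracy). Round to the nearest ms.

Correct trials (n=7): 679, 614, 822, 1095, 737, 857, 898
Mean correct RT = 5702/7 = 814.5714 ms
Proportion correct = 7/9
IES = 814.5714 / (7/9) = 1047.306 ms

1047 ms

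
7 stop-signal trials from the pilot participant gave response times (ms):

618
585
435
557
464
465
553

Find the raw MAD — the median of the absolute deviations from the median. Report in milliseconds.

Sorted: 435, 464, 465, 553, 557, 585, 618 → median = 553
|x − 553|: 65, 32, 118, 4, 89, 88, 0
Sorted deviations: 0, 4, 32, 65, 88, 89, 118 → MAD = 65

65 ms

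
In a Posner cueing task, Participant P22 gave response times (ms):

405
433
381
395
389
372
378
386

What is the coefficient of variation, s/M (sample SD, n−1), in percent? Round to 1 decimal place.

4.9%

n = 8, Σ = 3139, M = 392.3750
Σ(x−M)² = 2619.875; s = √(2619.875/7) = 19.3460
CV = 19.3460 / 392.3750 = 0.04930 = 4.930%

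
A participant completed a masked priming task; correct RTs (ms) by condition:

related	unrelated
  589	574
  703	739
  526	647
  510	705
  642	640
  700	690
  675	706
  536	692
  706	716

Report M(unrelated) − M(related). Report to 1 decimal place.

58.0 ms

M(related) = 5587/9 = 620.778
M(unrelated) = 6109/9 = 678.778
Difference = 678.778 − 620.778 = 58.000 ms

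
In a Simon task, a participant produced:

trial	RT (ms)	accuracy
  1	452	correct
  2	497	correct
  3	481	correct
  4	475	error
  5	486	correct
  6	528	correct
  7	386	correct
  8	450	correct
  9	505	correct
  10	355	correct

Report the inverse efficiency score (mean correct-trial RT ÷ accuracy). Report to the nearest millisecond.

511 ms

Correct trials (n=9): 452, 497, 481, 486, 528, 386, 450, 505, 355
Mean correct RT = 4140/9 = 460.0000 ms
Proportion correct = 9/10
IES = 460.0000 / (9/10) = 511.111 ms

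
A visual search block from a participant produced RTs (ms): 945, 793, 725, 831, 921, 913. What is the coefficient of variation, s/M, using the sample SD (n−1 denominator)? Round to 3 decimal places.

0.101

n = 6, Σ = 5128, M = 854.6667
Σ(x−M)² = 37139.333; s = √(37139.333/5) = 86.1851
CV = 86.1851 / 854.6667 = 0.10084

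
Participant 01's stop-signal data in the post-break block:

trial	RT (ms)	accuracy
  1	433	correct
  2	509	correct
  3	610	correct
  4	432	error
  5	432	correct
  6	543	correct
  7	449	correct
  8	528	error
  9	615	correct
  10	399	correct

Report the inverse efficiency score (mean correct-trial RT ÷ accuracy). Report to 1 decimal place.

Correct trials (n=8): 433, 509, 610, 432, 543, 449, 615, 399
Mean correct RT = 3990/8 = 498.7500 ms
Proportion correct = 8/10
IES = 498.7500 / (8/10) = 623.438 ms

623.4 ms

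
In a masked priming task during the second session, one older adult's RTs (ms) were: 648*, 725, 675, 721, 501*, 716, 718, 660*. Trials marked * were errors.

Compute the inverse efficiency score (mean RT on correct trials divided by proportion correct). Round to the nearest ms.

Correct trials (n=5): 725, 675, 721, 716, 718
Mean correct RT = 3555/5 = 711.0000 ms
Proportion correct = 5/8
IES = 711.0000 / (5/8) = 1137.600 ms

1138 ms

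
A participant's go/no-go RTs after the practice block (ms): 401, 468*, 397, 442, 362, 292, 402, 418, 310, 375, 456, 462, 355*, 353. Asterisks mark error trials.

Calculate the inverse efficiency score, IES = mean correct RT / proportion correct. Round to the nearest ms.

454 ms

Correct trials (n=12): 401, 397, 442, 362, 292, 402, 418, 310, 375, 456, 462, 353
Mean correct RT = 4670/12 = 389.1667 ms
Proportion correct = 12/14
IES = 389.1667 / (12/14) = 454.028 ms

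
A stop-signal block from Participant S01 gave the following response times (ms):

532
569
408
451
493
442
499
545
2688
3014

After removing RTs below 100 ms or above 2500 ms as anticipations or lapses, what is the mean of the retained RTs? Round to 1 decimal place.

492.4 ms

Excluded: 2688, 3014
Retained (n=8): Σ = 3939
Mean = 3939/8 = 492.3750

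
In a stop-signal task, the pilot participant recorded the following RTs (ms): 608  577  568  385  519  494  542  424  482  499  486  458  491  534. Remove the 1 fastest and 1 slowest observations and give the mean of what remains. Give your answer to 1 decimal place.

506.2 ms

Sorted: 385, 424, 458, 482, 486, 491, 494, 499, 519, 534, 542, 568, 577, 608
Drop lowest 1 (385) and highest 1 (608)
Remaining (n=12): Σ = 6074, mean = 6074/12 = 506.167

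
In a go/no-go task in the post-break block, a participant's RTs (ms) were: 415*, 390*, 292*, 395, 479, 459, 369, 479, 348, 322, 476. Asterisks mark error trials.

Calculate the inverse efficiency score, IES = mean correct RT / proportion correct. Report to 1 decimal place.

571.8 ms

Correct trials (n=8): 395, 479, 459, 369, 479, 348, 322, 476
Mean correct RT = 3327/8 = 415.8750 ms
Proportion correct = 8/11
IES = 415.8750 / (8/11) = 571.828 ms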